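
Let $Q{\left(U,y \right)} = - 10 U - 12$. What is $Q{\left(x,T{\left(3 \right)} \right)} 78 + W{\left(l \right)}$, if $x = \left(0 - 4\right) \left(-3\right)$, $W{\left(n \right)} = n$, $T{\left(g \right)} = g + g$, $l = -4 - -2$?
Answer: $-10298$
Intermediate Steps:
$l = -2$ ($l = -4 + 2 = -2$)
$T{\left(g \right)} = 2 g$
$x = 12$ ($x = \left(-4\right) \left(-3\right) = 12$)
$Q{\left(U,y \right)} = -12 - 10 U$ ($Q{\left(U,y \right)} = - 10 U - 12 = -12 - 10 U$)
$Q{\left(x,T{\left(3 \right)} \right)} 78 + W{\left(l \right)} = \left(-12 - 120\right) 78 - 2 = \left(-132\right) 78 - 2 = -10296 - 2 = -10298$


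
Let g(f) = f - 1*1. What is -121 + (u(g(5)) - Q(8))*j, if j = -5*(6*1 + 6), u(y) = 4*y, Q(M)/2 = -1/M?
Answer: -1096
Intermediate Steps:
Q(M) = -2/M (Q(M) = 2*(-1/M) = -2/M)
g(f) = -1 + f (g(f) = f - 1 = -1 + f)
j = -60 (j = -5*(6 + 6) = -5*12 = -60)
-121 + (u(g(5)) - Q(8))*j = -121 + (4*(-1 + 5) - (-2)/8)*(-60) = -121 + (4*4 - (-2)/8)*(-60) = -121 + (16 - 1*(-¼))*(-60) = -121 + (16 + ¼)*(-60) = -121 + (65/4)*(-60) = -121 - 975 = -1096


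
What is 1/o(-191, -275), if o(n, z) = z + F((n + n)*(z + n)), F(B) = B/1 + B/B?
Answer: 1/177738 ≈ 5.6263e-6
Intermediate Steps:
F(B) = 1 + B (F(B) = B*1 + 1 = B + 1 = 1 + B)
o(n, z) = 1 + z + 2*n*(n + z) (o(n, z) = z + (1 + (n + n)*(z + n)) = z + (1 + (2*n)*(n + z)) = z + (1 + 2*n*(n + z)) = 1 + z + 2*n*(n + z))
1/o(-191, -275) = 1/(1 - 275 + 2*(-191)*(-191 - 275)) = 1/(1 - 275 + 2*(-191)*(-466)) = 1/(1 - 275 + 178012) = 1/177738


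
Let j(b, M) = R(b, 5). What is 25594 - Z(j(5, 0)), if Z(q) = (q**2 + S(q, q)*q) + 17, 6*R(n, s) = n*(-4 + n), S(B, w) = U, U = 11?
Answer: 920417/36 ≈ 25567.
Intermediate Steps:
S(B, w) = 11
R(n, s) = n*(-4 + n)/6 (R(n, s) = (n*(-4 + n))/6 = n*(-4 + n)/6)
j(b, M) = b*(-4 + b)/6
Z(q) = 17 + q**2 + 11*q (Z(q) = (q**2 + 11*q) + 17 = 17 + q**2 + 11*q)
25594 - Z(j(5, 0)) = 25594 - (17 + ((1/6)*5*(-4 + 5))**2 + 11*((1/6)*5*(-4 + 5))) = 25594 - (17 + ((1/6)*5*1)**2 + 11*((1/6)*5*1)) = 25594 - (17 + (5/6)**2 + 11*(5/6)) = 25594 - (17 + 25/36 + 55/6) = 25594 - 1*967/36 = 25594 - 967/36 = 920417/36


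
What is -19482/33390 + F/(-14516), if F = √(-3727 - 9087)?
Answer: -3247/5565 - I*√12814/14516 ≈ -0.58347 - 0.0077982*I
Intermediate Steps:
F = I*√12814 (F = √(-12814) = I*√12814 ≈ 113.2*I)
-19482/33390 + F/(-14516) = -19482/33390 + (I*√12814)/(-14516) = -19482*1/33390 + (I*√12814)*(-1/14516) = -3247/5565 - I*√12814/14516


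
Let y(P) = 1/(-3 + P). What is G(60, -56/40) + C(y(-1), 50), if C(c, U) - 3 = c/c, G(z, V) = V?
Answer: 13/5 ≈ 2.6000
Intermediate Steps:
C(c, U) = 4 (C(c, U) = 3 + c/c = 3 + 1 = 4)
G(60, -56/40) + C(y(-1), 50) = -56/40 + 4 = -56*1/40 + 4 = -7/5 + 4 = 13/5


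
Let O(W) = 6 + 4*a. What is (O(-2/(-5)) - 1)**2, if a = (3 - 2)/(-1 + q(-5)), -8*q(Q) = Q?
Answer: 289/9 ≈ 32.111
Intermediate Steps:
q(Q) = -Q/8
a = -8/3 (a = (3 - 2)/(-1 - 1/8*(-5)) = 1/(-1 + 5/8) = 1/(-3/8) = 1*(-8/3) = -8/3 ≈ -2.6667)
O(W) = -14/3 (O(W) = 6 + 4*(-8/3) = 6 - 32/3 = -14/3)
(O(-2/(-5)) - 1)**2 = (-14/3 - 1)**2 = (-17/3)**2 = 289/9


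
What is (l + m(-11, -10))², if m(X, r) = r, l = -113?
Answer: 15129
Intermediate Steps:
(l + m(-11, -10))² = (-113 - 10)² = (-123)² = 15129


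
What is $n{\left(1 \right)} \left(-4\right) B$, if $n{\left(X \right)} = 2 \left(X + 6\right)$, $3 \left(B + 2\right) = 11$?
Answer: $- \frac{280}{3} \approx -93.333$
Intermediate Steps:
$B = \frac{5}{3}$ ($B = -2 + \frac{1}{3} \cdot 11 = -2 + \frac{11}{3} = \frac{5}{3} \approx 1.6667$)
$n{\left(X \right)} = 12 + 2 X$ ($n{\left(X \right)} = 2 \left(6 + X\right) = 12 + 2 X$)
$n{\left(1 \right)} \left(-4\right) B = \left(12 + 2 \cdot 1\right) \left(-4\right) \frac{5}{3} = \left(12 + 2\right) \left(-4\right) \frac{5}{3} = 14 \left(-4\right) \frac{5}{3} = \left(-56\right) \frac{5}{3} = - \frac{280}{3}$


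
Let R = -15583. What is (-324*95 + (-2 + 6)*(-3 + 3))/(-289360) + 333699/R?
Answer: -4803974895/225454844 ≈ -21.308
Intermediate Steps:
(-324*95 + (-2 + 6)*(-3 + 3))/(-289360) + 333699/R = (-324*95 + (-2 + 6)*(-3 + 3))/(-289360) + 333699/(-15583) = (-30780 + 4*0)*(-1/289360) + 333699*(-1/15583) = (-30780 + 0)*(-1/289360) - 333699/15583 = -30780*(-1/289360) - 333699/15583 = 1539/14468 - 333699/15583 = -4803974895/225454844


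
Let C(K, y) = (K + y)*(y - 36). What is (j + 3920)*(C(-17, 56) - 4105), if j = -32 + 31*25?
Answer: -15504475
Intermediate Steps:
C(K, y) = (-36 + y)*(K + y) (C(K, y) = (K + y)*(-36 + y) = (-36 + y)*(K + y))
j = 743 (j = -32 + 775 = 743)
(j + 3920)*(C(-17, 56) - 4105) = (743 + 3920)*((56² - 36*(-17) - 36*56 - 17*56) - 4105) = 4663*((3136 + 612 - 2016 - 952) - 4105) = 4663*(780 - 4105) = 4663*(-3325) = -15504475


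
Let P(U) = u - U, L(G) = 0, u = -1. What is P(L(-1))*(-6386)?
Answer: 6386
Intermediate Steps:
P(U) = -1 - U
P(L(-1))*(-6386) = (-1 - 1*0)*(-6386) = (-1 + 0)*(-6386) = -1*(-6386) = 6386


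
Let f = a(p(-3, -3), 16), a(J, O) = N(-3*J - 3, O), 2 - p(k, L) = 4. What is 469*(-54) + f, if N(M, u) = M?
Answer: -25323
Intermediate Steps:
p(k, L) = -2 (p(k, L) = 2 - 1*4 = 2 - 4 = -2)
a(J, O) = -3 - 3*J (a(J, O) = -3*J - 3 = -3 - 3*J)
f = 3 (f = -3 - 3*(-2) = -3 + 6 = 3)
469*(-54) + f = 469*(-54) + 3 = -25326 + 3 = -25323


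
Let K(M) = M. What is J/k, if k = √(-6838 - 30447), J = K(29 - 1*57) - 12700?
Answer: 12728*I*√37285/37285 ≈ 65.916*I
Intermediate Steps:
J = -12728 (J = (29 - 1*57) - 12700 = (29 - 57) - 12700 = -28 - 12700 = -12728)
k = I*√37285 (k = √(-37285) = I*√37285 ≈ 193.09*I)
J/k = -12728*(-I*√37285/37285) = -(-12728)*I*√37285/37285 = 12728*I*√37285/37285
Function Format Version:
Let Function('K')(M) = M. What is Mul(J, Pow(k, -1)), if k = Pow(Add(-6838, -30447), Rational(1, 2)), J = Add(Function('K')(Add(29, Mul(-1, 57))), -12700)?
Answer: Mul(Rational(12728, 37285), I, Pow(37285, Rational(1, 2))) ≈ Mul(65.916, I)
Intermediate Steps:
J = -12728 (J = Add(Add(29, Mul(-1, 57)), -12700) = Add(Add(29, -57), -12700) = Add(-28, -12700) = -12728)
k = Mul(I, Pow(37285, Rational(1, 2))) (k = Pow(-37285, Rational(1, 2)) = Mul(I, Pow(37285, Rational(1, 2))) ≈ Mul(193.09, I))
Mul(J, Pow(k, -1)) = Mul(-12728, Pow(Mul(I, Pow(37285, Rational(1, 2))), -1)) = Mul(-12728, Mul(Rational(-1, 37285), I, Pow(37285, Rational(1, 2)))) = Mul(Rational(12728, 37285), I, Pow(37285, Rational(1, 2)))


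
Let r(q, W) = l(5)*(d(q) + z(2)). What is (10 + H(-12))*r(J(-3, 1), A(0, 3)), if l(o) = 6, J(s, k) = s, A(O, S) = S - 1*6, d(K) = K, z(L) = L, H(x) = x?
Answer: 12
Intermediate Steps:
A(O, S) = -6 + S (A(O, S) = S - 6 = -6 + S)
r(q, W) = 12 + 6*q (r(q, W) = 6*(q + 2) = 6*(2 + q) = 12 + 6*q)
(10 + H(-12))*r(J(-3, 1), A(0, 3)) = (10 - 12)*(12 + 6*(-3)) = -2*(12 - 18) = -2*(-6) = 12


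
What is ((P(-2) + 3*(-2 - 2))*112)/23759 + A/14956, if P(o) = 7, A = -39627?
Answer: -949873253/355339604 ≈ -2.6731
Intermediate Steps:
((P(-2) + 3*(-2 - 2))*112)/23759 + A/14956 = ((7 + 3*(-2 - 2))*112)/23759 - 39627/14956 = ((7 + 3*(-4))*112)*(1/23759) - 39627*1/14956 = ((7 - 12)*112)*(1/23759) - 39627/14956 = -5*112*(1/23759) - 39627/14956 = -560*1/23759 - 39627/14956 = -560/23759 - 39627/14956 = -949873253/355339604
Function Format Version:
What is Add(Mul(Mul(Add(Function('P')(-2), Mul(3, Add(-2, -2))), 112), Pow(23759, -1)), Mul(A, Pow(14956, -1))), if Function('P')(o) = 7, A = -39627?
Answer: Rational(-949873253, 355339604) ≈ -2.6731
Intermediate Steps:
Add(Mul(Mul(Add(Function('P')(-2), Mul(3, Add(-2, -2))), 112), Pow(23759, -1)), Mul(A, Pow(14956, -1))) = Add(Mul(Mul(Add(7, Mul(3, Add(-2, -2))), 112), Pow(23759, -1)), Mul(-39627, Pow(14956, -1))) = Add(Mul(Mul(Add(7, Mul(3, -4)), 112), Rational(1, 23759)), Mul(-39627, Rational(1, 14956))) = Add(Mul(Mul(Add(7, -12), 112), Rational(1, 23759)), Rational(-39627, 14956)) = Add(Mul(Mul(-5, 112), Rational(1, 23759)), Rational(-39627, 14956)) = Add(Mul(-560, Rational(1, 23759)), Rational(-39627, 14956)) = Add(Rational(-560, 23759), Rational(-39627, 14956)) = Rational(-949873253, 355339604)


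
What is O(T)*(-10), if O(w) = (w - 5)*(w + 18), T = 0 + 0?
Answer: 900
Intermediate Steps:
T = 0
O(w) = (-5 + w)*(18 + w)
O(T)*(-10) = (-90 + 0**2 + 13*0)*(-10) = (-90 + 0 + 0)*(-10) = -90*(-10) = 900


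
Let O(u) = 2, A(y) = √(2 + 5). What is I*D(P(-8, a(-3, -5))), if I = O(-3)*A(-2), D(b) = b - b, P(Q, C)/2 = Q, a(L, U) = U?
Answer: 0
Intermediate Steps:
A(y) = √7
P(Q, C) = 2*Q
D(b) = 0
I = 2*√7 ≈ 5.2915
I*D(P(-8, a(-3, -5))) = (2*√7)*0 = 0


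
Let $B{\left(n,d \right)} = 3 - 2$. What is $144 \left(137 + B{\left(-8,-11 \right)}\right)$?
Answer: $19872$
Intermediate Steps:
$B{\left(n,d \right)} = 1$ ($B{\left(n,d \right)} = 3 - 2 = 1$)
$144 \left(137 + B{\left(-8,-11 \right)}\right) = 144 \left(137 + 1\right) = 144 \cdot 138 = 19872$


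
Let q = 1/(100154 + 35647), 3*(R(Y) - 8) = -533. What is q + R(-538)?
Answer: -23040902/135801 ≈ -169.67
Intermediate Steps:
R(Y) = -509/3 (R(Y) = 8 + (⅓)*(-533) = 8 - 533/3 = -509/3)
q = 1/135801 ≈ 7.3637e-6
q + R(-538) = 1/135801 - 509/3 = -23040902/135801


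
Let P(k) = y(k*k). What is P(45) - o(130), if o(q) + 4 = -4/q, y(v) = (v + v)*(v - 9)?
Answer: 530712262/65 ≈ 8.1648e+6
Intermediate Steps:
y(v) = 2*v*(-9 + v) (y(v) = (2*v)*(-9 + v) = 2*v*(-9 + v))
P(k) = 2*k**2*(-9 + k**2) (P(k) = 2*(k*k)*(-9 + k*k) = 2*k**2*(-9 + k**2))
o(q) = -4 - 4/q
P(45) - o(130) = 2*45**2*(-9 + 45**2) - (-4 - 4/130) = 2*2025*(-9 + 2025) - (-4 - 4*1/130) = 2*2025*2016 - (-4 - 2/65) = 8164800 - 1*(-262/65) = 8164800 + 262/65 = 530712262/65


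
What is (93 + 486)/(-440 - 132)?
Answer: -579/572 ≈ -1.0122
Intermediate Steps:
(93 + 486)/(-440 - 132) = 579/(-572) = 579*(-1/572) = -579/572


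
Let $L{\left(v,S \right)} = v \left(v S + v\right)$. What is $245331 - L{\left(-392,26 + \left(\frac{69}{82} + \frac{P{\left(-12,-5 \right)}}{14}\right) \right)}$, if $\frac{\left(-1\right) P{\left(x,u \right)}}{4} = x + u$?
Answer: $- \frac{195949973}{41} \approx -4.7793 \cdot 10^{6}$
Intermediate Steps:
$P{\left(x,u \right)} = - 4 u - 4 x$ ($P{\left(x,u \right)} = - 4 \left(x + u\right) = - 4 \left(u + x\right) = - 4 u - 4 x$)
$L{\left(v,S \right)} = v \left(v + S v\right)$ ($L{\left(v,S \right)} = v \left(S v + v\right) = v \left(v + S v\right)$)
$245331 - L{\left(-392,26 + \left(\frac{69}{82} + \frac{P{\left(-12,-5 \right)}}{14}\right) \right)} = 245331 - \left(-392\right)^{2} \left(1 + \left(26 + \left(\frac{69}{82} + \frac{\left(-4\right) \left(-5\right) - -48}{14}\right)\right)\right) = 245331 - 153664 \left(1 + \left(26 + \left(69 \cdot \frac{1}{82} + \left(20 + 48\right) \frac{1}{14}\right)\right)\right) = 245331 - 153664 \left(1 + \left(26 + \left(\frac{69}{82} + 68 \cdot \frac{1}{14}\right)\right)\right) = 245331 - 153664 \left(1 + \left(26 + \left(\frac{69}{82} + \frac{34}{7}\right)\right)\right) = 245331 - 153664 \left(1 + \left(26 + \frac{3271}{574}\right)\right) = 245331 - 153664 \left(1 + \frac{18195}{574}\right) = 245331 - 153664 \cdot \frac{18769}{574} = 245331 - \frac{206008544}{41} = - \frac{195949973}{41}$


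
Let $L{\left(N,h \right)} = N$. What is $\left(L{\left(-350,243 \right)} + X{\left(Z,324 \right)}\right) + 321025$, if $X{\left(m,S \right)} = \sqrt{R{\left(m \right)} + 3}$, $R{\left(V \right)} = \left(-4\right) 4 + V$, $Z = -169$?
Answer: $320675 + i \sqrt{182} \approx 3.2068 \cdot 10^{5} + 13.491 i$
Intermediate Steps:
$R{\left(V \right)} = -16 + V$
$X{\left(m,S \right)} = \sqrt{-13 + m}$ ($X{\left(m,S \right)} = \sqrt{\left(-16 + m\right) + 3} = \sqrt{-13 + m}$)
$\left(L{\left(-350,243 \right)} + X{\left(Z,324 \right)}\right) + 321025 = \left(-350 + \sqrt{-13 - 169}\right) + 321025 = \left(-350 + \sqrt{-182}\right) + 321025 = \left(-350 + i \sqrt{182}\right) + 321025 = 320675 + i \sqrt{182}$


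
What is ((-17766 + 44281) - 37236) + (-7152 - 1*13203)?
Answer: -31076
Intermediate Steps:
((-17766 + 44281) - 37236) + (-7152 - 1*13203) = (26515 - 37236) + (-7152 - 13203) = -10721 - 20355 = -31076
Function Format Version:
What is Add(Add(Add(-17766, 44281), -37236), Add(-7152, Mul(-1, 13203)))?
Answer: -31076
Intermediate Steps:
Add(Add(Add(-17766, 44281), -37236), Add(-7152, Mul(-1, 13203))) = Add(Add(26515, -37236), Add(-7152, -13203)) = Add(-10721, -20355) = -31076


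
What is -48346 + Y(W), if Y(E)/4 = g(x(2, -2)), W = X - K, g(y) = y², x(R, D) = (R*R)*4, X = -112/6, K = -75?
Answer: -47322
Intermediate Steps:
X = -56/3 (X = -112*⅙ = -56/3 ≈ -18.667)
x(R, D) = 4*R² (x(R, D) = R²*4 = 4*R²)
W = 169/3 (W = -56/3 - 1*(-75) = -56/3 + 75 = 169/3 ≈ 56.333)
Y(E) = 1024 (Y(E) = 4*(4*2²)² = 4*(4*4)² = 4*16² = 4*256 = 1024)
-48346 + Y(W) = -48346 + 1024 = -47322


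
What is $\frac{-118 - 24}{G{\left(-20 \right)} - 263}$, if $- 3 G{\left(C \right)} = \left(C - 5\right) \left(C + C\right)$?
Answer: $\frac{426}{1789} \approx 0.23812$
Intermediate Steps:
$G{\left(C \right)} = - \frac{2 C \left(-5 + C\right)}{3}$ ($G{\left(C \right)} = - \frac{\left(C - 5\right) \left(C + C\right)}{3} = - \frac{\left(-5 + C\right) 2 C}{3} = - \frac{2 C \left(-5 + C\right)}{3}$)
$\frac{-118 - 24}{G{\left(-20 \right)} - 263} = \frac{-118 - 24}{\frac{2}{3} \left(-20\right) \left(5 - -20\right) - 263} = - \frac{142}{\frac{2}{3} \left(-20\right) \left(5 + 20\right) - 263} = - \frac{142}{\frac{2}{3} \left(-20\right) 25 - 263} = - \frac{142}{- \frac{1000}{3} - 263} = - \frac{142}{- \frac{1789}{3}} = \left(-142\right) \left(- \frac{3}{1789}\right) = \frac{426}{1789}$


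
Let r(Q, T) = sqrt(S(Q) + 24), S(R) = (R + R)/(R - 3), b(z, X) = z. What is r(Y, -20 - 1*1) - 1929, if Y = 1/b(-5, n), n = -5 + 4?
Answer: -1929 + sqrt(386)/4 ≈ -1924.1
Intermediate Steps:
n = -1
Y = -1/5 (Y = 1/(-5) = -1/5 ≈ -0.20000)
S(R) = 2*R/(-3 + R) (S(R) = (2*R)/(-3 + R) = 2*R/(-3 + R))
r(Q, T) = sqrt(24 + 2*Q/(-3 + Q)) (r(Q, T) = sqrt(2*Q/(-3 + Q) + 24) = sqrt(24 + 2*Q/(-3 + Q)))
r(Y, -20 - 1*1) - 1929 = sqrt(2)*sqrt((-36 + 13*(-1/5))/(-3 - 1/5)) - 1929 = sqrt(2)*sqrt((-36 - 13/5)/(-16/5)) - 1929 = sqrt(2)*sqrt(-5/16*(-193/5)) - 1929 = sqrt(2)*sqrt(193/16) - 1929 = sqrt(2)*(sqrt(193)/4) - 1929 = sqrt(386)/4 - 1929 = -1929 + sqrt(386)/4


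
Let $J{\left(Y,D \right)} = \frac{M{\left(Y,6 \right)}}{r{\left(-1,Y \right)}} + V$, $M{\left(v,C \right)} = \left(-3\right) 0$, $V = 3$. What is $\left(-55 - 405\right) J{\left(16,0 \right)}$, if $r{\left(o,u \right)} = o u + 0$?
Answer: $-1380$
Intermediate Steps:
$M{\left(v,C \right)} = 0$
$r{\left(o,u \right)} = o u$
$J{\left(Y,D \right)} = 3$ ($J{\left(Y,D \right)} = \frac{0}{\left(-1\right) Y} + 3 = 0 \left(- \frac{1}{Y}\right) + 3 = 0 + 3 = 3$)
$\left(-55 - 405\right) J{\left(16,0 \right)} = \left(-55 - 405\right) 3 = \left(-460\right) 3 = -1380$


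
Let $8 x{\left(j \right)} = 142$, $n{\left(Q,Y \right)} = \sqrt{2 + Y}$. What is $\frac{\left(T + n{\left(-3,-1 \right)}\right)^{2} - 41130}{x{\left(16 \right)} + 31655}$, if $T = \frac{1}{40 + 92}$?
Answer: $- \frac{716631431}{551865996} \approx -1.2986$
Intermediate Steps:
$x{\left(j \right)} = \frac{71}{4}$ ($x{\left(j \right)} = \frac{1}{8} \cdot 142 = \frac{71}{4}$)
$T = \frac{1}{132} \approx 0.0075758$
$\frac{\left(T + n{\left(-3,-1 \right)}\right)^{2} - 41130}{x{\left(16 \right)} + 31655} = \frac{\left(\frac{1}{132} + \sqrt{2 - 1}\right)^{2} - 41130}{\frac{71}{4} + 31655} = \frac{\left(\frac{1}{132} + \sqrt{1}\right)^{2} - 41130}{\frac{126691}{4}} = \left(\left(\frac{1}{132} + 1\right)^{2} - 41130\right) \frac{4}{126691} = \left(\left(\frac{133}{132}\right)^{2} - 41130\right) \frac{4}{126691} = \left(\frac{17689}{17424} - 41130\right) \frac{4}{126691} = \left(- \frac{716631431}{17424}\right) \frac{4}{126691} = - \frac{716631431}{551865996}$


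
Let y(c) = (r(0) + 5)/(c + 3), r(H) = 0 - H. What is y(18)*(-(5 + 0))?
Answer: -25/21 ≈ -1.1905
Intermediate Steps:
r(H) = -H
y(c) = 5/(3 + c) (y(c) = (-1*0 + 5)/(c + 3) = (0 + 5)/(3 + c) = 5/(3 + c))
y(18)*(-(5 + 0)) = (5/(3 + 18))*(-(5 + 0)) = (5/21)*(-1*5) = (5*(1/21))*(-5) = (5/21)*(-5) = -25/21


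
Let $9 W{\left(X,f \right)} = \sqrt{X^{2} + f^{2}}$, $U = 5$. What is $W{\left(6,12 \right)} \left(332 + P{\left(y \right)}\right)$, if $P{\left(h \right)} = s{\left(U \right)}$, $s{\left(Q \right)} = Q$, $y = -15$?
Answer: $\frac{674 \sqrt{5}}{3} \approx 502.37$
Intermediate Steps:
$W{\left(X,f \right)} = \frac{\sqrt{X^{2} + f^{2}}}{9}$
$P{\left(h \right)} = 5$
$W{\left(6,12 \right)} \left(332 + P{\left(y \right)}\right) = \frac{\sqrt{6^{2} + 12^{2}}}{9} \left(332 + 5\right) = \frac{\sqrt{36 + 144}}{9} \cdot 337 = \frac{\sqrt{180}}{9} \cdot 337 = \frac{6 \sqrt{5}}{9} \cdot 337 = \frac{2 \sqrt{5}}{3} \cdot 337 = \frac{674 \sqrt{5}}{3}$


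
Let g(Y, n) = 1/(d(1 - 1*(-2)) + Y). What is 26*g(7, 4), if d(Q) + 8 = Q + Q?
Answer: 26/5 ≈ 5.2000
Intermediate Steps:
d(Q) = -8 + 2*Q (d(Q) = -8 + (Q + Q) = -8 + 2*Q)
g(Y, n) = 1/(-2 + Y) (g(Y, n) = 1/((-8 + 2*(1 - 1*(-2))) + Y) = 1/((-8 + 2*(1 + 2)) + Y) = 1/((-8 + 2*3) + Y) = 1/((-8 + 6) + Y) = 1/(-2 + Y))
26*g(7, 4) = 26/(-2 + 7) = 26/5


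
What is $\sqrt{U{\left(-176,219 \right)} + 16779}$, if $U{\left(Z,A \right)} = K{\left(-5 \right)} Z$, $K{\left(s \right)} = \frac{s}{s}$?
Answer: $\sqrt{16603} \approx 128.85$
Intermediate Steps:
$K{\left(s \right)} = 1$
$U{\left(Z,A \right)} = Z$ ($U{\left(Z,A \right)} = 1 Z = Z$)
$\sqrt{U{\left(-176,219 \right)} + 16779} = \sqrt{-176 + 16779} = \sqrt{16603}$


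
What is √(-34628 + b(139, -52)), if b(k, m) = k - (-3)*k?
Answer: 2*I*√8518 ≈ 184.59*I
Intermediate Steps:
b(k, m) = 4*k (b(k, m) = k + 3*k = 4*k)
√(-34628 + b(139, -52)) = √(-34628 + 4*139) = √(-34628 + 556) = √(-34072) = 2*I*√8518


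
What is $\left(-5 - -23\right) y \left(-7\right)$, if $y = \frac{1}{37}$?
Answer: $- \frac{126}{37} \approx -3.4054$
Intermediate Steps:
$y = \frac{1}{37} \approx 0.027027$
$\left(-5 - -23\right) y \left(-7\right) = \left(-5 - -23\right) \frac{1}{37} \left(-7\right) = \left(-5 + 23\right) \frac{1}{37} \left(-7\right) = 18 \cdot \frac{1}{37} \left(-7\right) = \frac{18}{37} \left(-7\right) = - \frac{126}{37}$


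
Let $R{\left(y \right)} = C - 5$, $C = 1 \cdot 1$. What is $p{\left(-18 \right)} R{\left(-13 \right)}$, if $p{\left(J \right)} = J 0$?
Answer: $0$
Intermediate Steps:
$C = 1$
$R{\left(y \right)} = -4$ ($R{\left(y \right)} = 1 - 5 = -4$)
$p{\left(J \right)} = 0$
$p{\left(-18 \right)} R{\left(-13 \right)} = 0 \left(-4\right) = 0$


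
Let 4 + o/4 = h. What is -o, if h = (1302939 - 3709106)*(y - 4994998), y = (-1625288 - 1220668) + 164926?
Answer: -73879221058688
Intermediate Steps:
y = -2681030 (y = -2845956 + 164926 = -2681030)
h = 18469805264676 (h = (1302939 - 3709106)*(-2681030 - 4994998) = -2406167*(-7676028) = 18469805264676)
o = 73879221058688 (o = -16 + 4*18469805264676 = -16 + 73879221058704 = 73879221058688)
-o = -1*73879221058688 = -73879221058688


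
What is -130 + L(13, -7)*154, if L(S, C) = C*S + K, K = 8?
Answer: -12912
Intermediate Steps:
L(S, C) = 8 + C*S (L(S, C) = C*S + 8 = 8 + C*S)
-130 + L(13, -7)*154 = -130 + (8 - 7*13)*154 = -130 + (8 - 91)*154 = -130 - 83*154 = -130 - 12782 = -12912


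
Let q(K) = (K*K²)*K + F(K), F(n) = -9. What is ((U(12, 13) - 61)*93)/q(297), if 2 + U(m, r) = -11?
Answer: -1147/1296804612 ≈ -8.8448e-7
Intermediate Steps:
U(m, r) = -13 (U(m, r) = -2 - 11 = -13)
q(K) = -9 + K⁴ (q(K) = (K*K²)*K - 9 = K³*K - 9 = K⁴ - 9 = -9 + K⁴)
((U(12, 13) - 61)*93)/q(297) = ((-13 - 61)*93)/(-9 + 297⁴) = (-74*93)/(-9 + 7780827681) = -6882/7780827672 = -6882*1/7780827672 = -1147/1296804612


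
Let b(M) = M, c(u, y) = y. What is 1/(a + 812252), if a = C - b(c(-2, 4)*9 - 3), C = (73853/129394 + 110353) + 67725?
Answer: 129394/128138563871 ≈ 1.0098e-6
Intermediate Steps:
C = 23042298585/129394 (C = (73853*(1/129394) + 110353) + 67725 = (73853/129394 + 110353) + 67725 = 14279089935/129394 + 67725 = 23042298585/129394 ≈ 1.7808e+5)
a = 23038028583/129394 (a = 23042298585/129394 - (4*9 - 3) = 23042298585/129394 - (36 - 3) = 23042298585/129394 - 1*33 = 23042298585/129394 - 33 = 23038028583/129394 ≈ 1.7805e+5)
1/(a + 812252) = 1/(23038028583/129394 + 812252) = 1/(128138563871/129394) = 129394/128138563871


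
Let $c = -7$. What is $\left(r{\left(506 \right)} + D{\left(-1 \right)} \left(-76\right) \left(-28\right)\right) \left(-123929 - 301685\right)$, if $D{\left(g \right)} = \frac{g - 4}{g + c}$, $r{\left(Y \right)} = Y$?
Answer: $-781427304$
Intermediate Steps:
$D{\left(g \right)} = \frac{-4 + g}{-7 + g}$ ($D{\left(g \right)} = \frac{g - 4}{g - 7} = \frac{-4 + g}{-7 + g}$)
$\left(r{\left(506 \right)} + D{\left(-1 \right)} \left(-76\right) \left(-28\right)\right) \left(-123929 - 301685\right) = \left(506 + \frac{-4 - 1}{-7 - 1} \left(-76\right) \left(-28\right)\right) \left(-123929 - 301685\right) = \left(506 + \frac{1}{-8} \left(-5\right) \left(-76\right) \left(-28\right)\right) \left(-425614\right) = \left(506 + \left(- \frac{1}{8}\right) \left(-5\right) \left(-76\right) \left(-28\right)\right) \left(-425614\right) = \left(506 + \frac{5}{8} \left(-76\right) \left(-28\right)\right) \left(-425614\right) = \left(506 - -1330\right) \left(-425614\right) = \left(506 + 1330\right) \left(-425614\right) = 1836 \left(-425614\right) = -781427304$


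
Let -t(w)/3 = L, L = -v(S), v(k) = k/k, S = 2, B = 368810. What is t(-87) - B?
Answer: -368807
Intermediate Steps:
v(k) = 1
L = -1 (L = -1*1 = -1)
t(w) = 3 (t(w) = -3*(-1) = 3)
t(-87) - B = 3 - 1*368810 = 3 - 368810 = -368807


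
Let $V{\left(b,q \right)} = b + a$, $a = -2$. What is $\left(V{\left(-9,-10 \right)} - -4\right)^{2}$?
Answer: $49$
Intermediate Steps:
$V{\left(b,q \right)} = -2 + b$ ($V{\left(b,q \right)} = b - 2 = -2 + b$)
$\left(V{\left(-9,-10 \right)} - -4\right)^{2} = \left(\left(-2 - 9\right) - -4\right)^{2} = \left(-11 + \left(-4 + 8\right)\right)^{2} = \left(-11 + 4\right)^{2} = \left(-7\right)^{2} = 49$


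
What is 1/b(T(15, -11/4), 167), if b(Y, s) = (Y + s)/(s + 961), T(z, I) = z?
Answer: 564/91 ≈ 6.1978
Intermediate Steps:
b(Y, s) = (Y + s)/(961 + s)
1/b(T(15, -11/4), 167) = 1/((15 + 167)/(961 + 167)) = 1/(182/1128) = 1/((1/1128)*182) = 1/(91/564) = 564/91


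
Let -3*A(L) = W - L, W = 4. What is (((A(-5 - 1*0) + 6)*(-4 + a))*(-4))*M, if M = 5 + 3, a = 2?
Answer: 192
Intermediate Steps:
M = 8
A(L) = -4/3 + L/3 (A(L) = -(4 - L)/3 = -4/3 + L/3)
(((A(-5 - 1*0) + 6)*(-4 + a))*(-4))*M = ((((-4/3 + (-5 - 1*0)/3) + 6)*(-4 + 2))*(-4))*8 = ((((-4/3 + (-5 + 0)/3) + 6)*(-2))*(-4))*8 = ((((-4/3 + (1/3)*(-5)) + 6)*(-2))*(-4))*8 = ((((-4/3 - 5/3) + 6)*(-2))*(-4))*8 = (((-3 + 6)*(-2))*(-4))*8 = ((3*(-2))*(-4))*8 = -6*(-4)*8 = 24*8 = 192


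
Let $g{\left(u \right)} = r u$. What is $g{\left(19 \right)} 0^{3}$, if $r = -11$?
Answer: $0$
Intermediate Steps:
$g{\left(u \right)} = - 11 u$
$g{\left(19 \right)} 0^{3} = \left(-11\right) 19 \cdot 0^{3} = \left(-209\right) 0 = 0$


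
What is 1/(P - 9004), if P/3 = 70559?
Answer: 1/202673 ≈ 4.9341e-6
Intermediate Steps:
P = 211677 (P = 3*70559 = 211677)
1/(P - 9004) = 1/(211677 - 9004) = 1/202673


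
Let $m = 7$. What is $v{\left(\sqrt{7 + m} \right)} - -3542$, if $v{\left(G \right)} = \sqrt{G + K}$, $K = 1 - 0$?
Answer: $3542 + \sqrt{1 + \sqrt{14}} \approx 3544.2$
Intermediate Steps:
$K = 1$ ($K = 1 + 0 = 1$)
$v{\left(G \right)} = \sqrt{1 + G}$ ($v{\left(G \right)} = \sqrt{G + 1} = \sqrt{1 + G}$)
$v{\left(\sqrt{7 + m} \right)} - -3542 = \sqrt{1 + \sqrt{7 + 7}} - -3542 = \sqrt{1 + \sqrt{14}} + 3542 = 3542 + \sqrt{1 + \sqrt{14}}$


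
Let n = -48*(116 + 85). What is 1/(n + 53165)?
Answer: 1/43517 ≈ 2.2980e-5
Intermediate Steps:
n = -9648 (n = -48*201 = -9648)
1/(n + 53165) = 1/(-9648 + 53165) = 1/43517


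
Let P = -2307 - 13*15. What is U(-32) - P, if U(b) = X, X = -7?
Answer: 2495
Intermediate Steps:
P = -2502 (P = -2307 - 1*195 = -2307 - 195 = -2502)
U(b) = -7
U(-32) - P = -7 - 1*(-2502) = -7 + 2502 = 2495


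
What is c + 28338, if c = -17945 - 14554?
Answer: -4161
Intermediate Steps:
c = -32499
c + 28338 = -32499 + 28338 = -4161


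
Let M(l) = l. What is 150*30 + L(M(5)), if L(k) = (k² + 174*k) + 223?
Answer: 5618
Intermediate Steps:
L(k) = 223 + k² + 174*k
150*30 + L(M(5)) = 150*30 + (223 + 5² + 174*5) = 4500 + (223 + 25 + 870) = 4500 + 1118 = 5618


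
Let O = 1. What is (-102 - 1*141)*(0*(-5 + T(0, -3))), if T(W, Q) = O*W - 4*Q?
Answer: 0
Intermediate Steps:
T(W, Q) = W - 4*Q (T(W, Q) = 1*W - 4*Q = W - 4*Q)
(-102 - 1*141)*(0*(-5 + T(0, -3))) = (-102 - 1*141)*(0*(-5 + (0 - 4*(-3)))) = (-102 - 141)*(0*(-5 + (0 + 12))) = -0*(-5 + 12) = -0*7 = -243*0 = 0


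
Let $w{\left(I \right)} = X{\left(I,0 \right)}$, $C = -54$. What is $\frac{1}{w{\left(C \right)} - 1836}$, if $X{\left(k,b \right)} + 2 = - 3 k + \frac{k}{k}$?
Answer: $- \frac{1}{1675} \approx -0.00059702$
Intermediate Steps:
$X{\left(k,b \right)} = -1 - 3 k$ ($X{\left(k,b \right)} = -2 - \left(3 k - \frac{k}{k}\right) = -2 - \left(-1 + 3 k\right) = -1 - 3 k$)
$w{\left(I \right)} = -1 - 3 I$
$\frac{1}{w{\left(C \right)} - 1836} = \frac{1}{\left(-1 - -162\right) - 1836} = \frac{1}{\left(-1 + 162\right) - 1836} = \frac{1}{161 - 1836} = \frac{1}{-1675} = - \frac{1}{1675}$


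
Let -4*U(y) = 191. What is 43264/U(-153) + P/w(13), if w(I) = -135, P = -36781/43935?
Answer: -1026427048429/1132863975 ≈ -906.05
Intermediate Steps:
P = -36781/43935 (P = -36781*1/43935 = -36781/43935 ≈ -0.83717)
U(y) = -191/4 (U(y) = -¼*191 = -191/4)
43264/U(-153) + P/w(13) = 43264/(-191/4) - 36781/43935/(-135) = 43264*(-4/191) - 36781/43935*(-1/135) = -173056/191 + 36781/5931225 = -1026427048429/1132863975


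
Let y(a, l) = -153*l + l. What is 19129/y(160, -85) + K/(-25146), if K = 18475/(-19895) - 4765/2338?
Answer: 372934862252639/251865466341720 ≈ 1.4807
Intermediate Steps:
K = -27598845/9302902 (K = 18475*(-1/19895) - 4765*1/2338 = -3695/3979 - 4765/2338 = -27598845/9302902 ≈ -2.9667)
y(a, l) = -152*l
19129/y(160, -85) + K/(-25146) = 19129/((-152*(-85))) - 27598845/9302902/(-25146) = 19129/12920 - 27598845/9302902*(-1/25146) = 19129*(1/12920) + 9199615/77976924564 = 19129/12920 + 9199615/77976924564 = 372934862252639/251865466341720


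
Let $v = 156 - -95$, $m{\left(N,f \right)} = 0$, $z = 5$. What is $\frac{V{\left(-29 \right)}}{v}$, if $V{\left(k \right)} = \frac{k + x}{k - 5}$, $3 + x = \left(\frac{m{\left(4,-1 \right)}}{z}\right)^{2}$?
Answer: $\frac{16}{4267} \approx 0.0037497$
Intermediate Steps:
$x = -3$ ($x = -3 + \left(\frac{0}{5}\right)^{2} = -3 + \left(0 \cdot \frac{1}{5}\right)^{2} = -3 + 0^{2} = -3 + 0 = -3$)
$v = 251$ ($v = 156 + 95 = 251$)
$V{\left(k \right)} = \frac{-3 + k}{-5 + k}$ ($V{\left(k \right)} = \frac{k - 3}{k - 5} = \frac{-3 + k}{-5 + k}$)
$\frac{V{\left(-29 \right)}}{v} = \frac{\frac{1}{-5 - 29} \left(-3 - 29\right)}{251} = \frac{1}{-34} \left(-32\right) \frac{1}{251} = \left(- \frac{1}{34}\right) \left(-32\right) \frac{1}{251} = \frac{16}{17} \cdot \frac{1}{251} = \frac{16}{4267}$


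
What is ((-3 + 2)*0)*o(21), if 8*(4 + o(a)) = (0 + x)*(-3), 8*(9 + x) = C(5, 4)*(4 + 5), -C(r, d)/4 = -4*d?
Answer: 0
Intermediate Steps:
C(r, d) = 16*d (C(r, d) = -(-16)*d = 16*d)
x = 63 (x = -9 + ((16*4)*(4 + 5))/8 = -9 + (64*9)/8 = -9 + (⅛)*576 = -9 + 72 = 63)
o(a) = -221/8 (o(a) = -4 + ((0 + 63)*(-3))/8 = -4 + (63*(-3))/8 = -4 + (⅛)*(-189) = -4 - 189/8 = -221/8)
((-3 + 2)*0)*o(21) = ((-3 + 2)*0)*(-221/8) = -1*0*(-221/8) = 0*(-221/8) = 0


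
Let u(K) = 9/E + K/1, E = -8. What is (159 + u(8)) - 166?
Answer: -⅛ ≈ -0.12500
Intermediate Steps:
u(K) = -9/8 + K (u(K) = 9/(-8) + K/1 = 9*(-⅛) + K*1 = -9/8 + K)
(159 + u(8)) - 166 = (159 + (-9/8 + 8)) - 166 = (159 + 55/8) - 166 = 1327/8 - 166 = -⅛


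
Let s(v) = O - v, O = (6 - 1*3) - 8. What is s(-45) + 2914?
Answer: 2954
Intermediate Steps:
O = -5 (O = (6 - 3) - 8 = 3 - 8 = -5)
s(v) = -5 - v
s(-45) + 2914 = (-5 - 1*(-45)) + 2914 = (-5 + 45) + 2914 = 40 + 2914 = 2954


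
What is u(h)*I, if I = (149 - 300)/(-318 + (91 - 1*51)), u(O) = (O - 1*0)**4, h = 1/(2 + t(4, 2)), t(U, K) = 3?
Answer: 151/173750 ≈ 0.00086906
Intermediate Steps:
h = 1/5 (h = 1/(2 + 3) = 1/5 ≈ 0.20000)
u(O) = O**4 (u(O) = (O + 0)**4 = O**4)
I = 151/278 (I = -151/(-318 + (91 - 51)) = -151/(-318 + 40) = -151/(-278) = -151*(-1/278) = 151/278 ≈ 0.54317)
u(h)*I = (1/5)**4*(151/278) = (1/625)*(151/278) = 151/173750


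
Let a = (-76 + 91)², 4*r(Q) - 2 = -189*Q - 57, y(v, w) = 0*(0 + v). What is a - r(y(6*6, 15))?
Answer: 955/4 ≈ 238.75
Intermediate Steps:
y(v, w) = 0 (y(v, w) = 0*v = 0)
r(Q) = -55/4 - 189*Q/4 (r(Q) = ½ + (-189*Q - 57)/4 = ½ + (-57 - 189*Q)/4 = ½ + (-57/4 - 189*Q/4) = -55/4 - 189*Q/4)
a = 225 (a = 15² = 225)
a - r(y(6*6, 15)) = 225 - (-55/4 - 189/4*0) = 225 - (-55/4 + 0) = 225 - 1*(-55/4) = 225 + 55/4 = 955/4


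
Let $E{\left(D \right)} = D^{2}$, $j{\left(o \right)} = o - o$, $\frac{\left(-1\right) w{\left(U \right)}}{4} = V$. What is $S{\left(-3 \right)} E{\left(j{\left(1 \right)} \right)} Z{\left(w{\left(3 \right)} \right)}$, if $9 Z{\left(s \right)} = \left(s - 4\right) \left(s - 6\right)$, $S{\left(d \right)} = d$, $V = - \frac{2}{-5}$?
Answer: $0$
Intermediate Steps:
$V = \frac{2}{5}$ ($V = \left(-2\right) \left(- \frac{1}{5}\right) = \frac{2}{5} \approx 0.4$)
$w{\left(U \right)} = - \frac{8}{5}$ ($w{\left(U \right)} = \left(-4\right) \frac{2}{5} = - \frac{8}{5}$)
$j{\left(o \right)} = 0$
$Z{\left(s \right)} = \frac{\left(-6 + s\right) \left(-4 + s\right)}{9}$ ($Z{\left(s \right)} = \frac{\left(s - 4\right) \left(s - 6\right)}{9} = \frac{\left(-4 + s\right) \left(-6 + s\right)}{9} = \frac{\left(-6 + s\right) \left(-4 + s\right)}{9}$)
$S{\left(-3 \right)} E{\left(j{\left(1 \right)} \right)} Z{\left(w{\left(3 \right)} \right)} = - 3 \cdot 0^{2} \left(\frac{8}{3} - - \frac{16}{9} + \frac{\left(- \frac{8}{5}\right)^{2}}{9}\right) = \left(-3\right) 0 \left(\frac{8}{3} + \frac{16}{9} + \frac{1}{9} \cdot \frac{64}{25}\right) = 0 \left(\frac{8}{3} + \frac{16}{9} + \frac{64}{225}\right) = 0 \cdot \frac{1064}{225} = 0$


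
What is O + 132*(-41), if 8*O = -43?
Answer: -43339/8 ≈ -5417.4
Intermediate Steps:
O = -43/8 (O = (⅛)*(-43) = -43/8 ≈ -5.3750)
O + 132*(-41) = -43/8 + 132*(-41) = -43/8 - 5412 = -43339/8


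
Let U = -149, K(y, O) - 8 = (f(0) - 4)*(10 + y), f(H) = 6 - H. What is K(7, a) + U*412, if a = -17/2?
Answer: -61346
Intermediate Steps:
a = -17/2 (a = -17*½ = -17/2 ≈ -8.5000)
K(y, O) = 28 + 2*y (K(y, O) = 8 + ((6 - 1*0) - 4)*(10 + y) = 8 + ((6 + 0) - 4)*(10 + y) = 8 + (6 - 4)*(10 + y) = 8 + 2*(10 + y) = 8 + (20 + 2*y) = 28 + 2*y)
K(7, a) + U*412 = (28 + 2*7) - 149*412 = (28 + 14) - 61388 = 42 - 61388 = -61346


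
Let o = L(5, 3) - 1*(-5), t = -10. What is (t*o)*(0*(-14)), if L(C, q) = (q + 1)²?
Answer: 0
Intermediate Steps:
L(C, q) = (1 + q)²
o = 21 (o = (1 + 3)² - 1*(-5) = 4² + 5 = 16 + 5 = 21)
(t*o)*(0*(-14)) = (-10*21)*(0*(-14)) = -210*0 = 0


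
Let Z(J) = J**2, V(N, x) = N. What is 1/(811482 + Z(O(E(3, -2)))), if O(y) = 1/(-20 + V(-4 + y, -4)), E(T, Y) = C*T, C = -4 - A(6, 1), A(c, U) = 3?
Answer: 2025/1643251051 ≈ 1.2323e-6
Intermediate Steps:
C = -7 (C = -4 - 1*3 = -4 - 3 = -7)
E(T, Y) = -7*T
O(y) = 1/(-24 + y) (O(y) = 1/(-20 + (-4 + y)) = 1/(-24 + y))
1/(811482 + Z(O(E(3, -2)))) = 1/(811482 + (1/(-24 - 7*3))**2) = 1/(811482 + (1/(-24 - 21))**2) = 1/(811482 + (1/(-45))**2) = 1/(811482 + (-1/45)**2) = 1/(811482 + 1/2025) = 1/(1643251051/2025) = 2025/1643251051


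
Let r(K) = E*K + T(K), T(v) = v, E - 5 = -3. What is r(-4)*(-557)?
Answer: 6684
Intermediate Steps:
E = 2 (E = 5 - 3 = 2)
r(K) = 3*K (r(K) = 2*K + K = 3*K)
r(-4)*(-557) = (3*(-4))*(-557) = -12*(-557) = 6684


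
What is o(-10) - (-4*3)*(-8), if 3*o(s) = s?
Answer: -298/3 ≈ -99.333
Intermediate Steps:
o(s) = s/3
o(-10) - (-4*3)*(-8) = (⅓)*(-10) - (-4*3)*(-8) = -10/3 - (-12)*(-8) = -10/3 - 1*96 = -10/3 - 96 = -298/3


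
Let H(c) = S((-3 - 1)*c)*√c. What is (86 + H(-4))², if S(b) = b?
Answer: 6372 + 5504*I ≈ 6372.0 + 5504.0*I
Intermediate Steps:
H(c) = -4*c^(3/2) (H(c) = ((-3 - 1)*c)*√c = (-4*c)*√c = -4*c^(3/2))
(86 + H(-4))² = (86 - (-32)*I)² = (86 + 32*I)²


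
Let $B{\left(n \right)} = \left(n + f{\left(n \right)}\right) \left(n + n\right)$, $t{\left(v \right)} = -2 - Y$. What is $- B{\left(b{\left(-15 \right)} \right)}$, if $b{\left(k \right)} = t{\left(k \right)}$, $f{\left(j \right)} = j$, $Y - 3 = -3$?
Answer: $-16$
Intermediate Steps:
$Y = 0$ ($Y = 3 - 3 = 0$)
$t{\left(v \right)} = -2$ ($t{\left(v \right)} = -2 - 0 = -2 + 0 = -2$)
$b{\left(k \right)} = -2$
$B{\left(n \right)} = 4 n^{2}$ ($B{\left(n \right)} = \left(n + n\right) \left(n + n\right) = 2 n 2 n = 4 n^{2}$)
$- B{\left(b{\left(-15 \right)} \right)} = - 4 \left(-2\right)^{2} = - 4 \cdot 4 = \left(-1\right) 16 = -16$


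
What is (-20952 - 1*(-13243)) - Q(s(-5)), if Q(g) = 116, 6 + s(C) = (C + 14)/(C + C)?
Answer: -7825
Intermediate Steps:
s(C) = -6 + (14 + C)/(2*C) (s(C) = -6 + (C + 14)/(C + C) = -6 + (14 + C)/((2*C)) = -6 + (14 + C)*(1/(2*C)) = -6 + (14 + C)/(2*C))
(-20952 - 1*(-13243)) - Q(s(-5)) = (-20952 - 1*(-13243)) - 1*116 = (-20952 + 13243) - 116 = -7709 - 116 = -7825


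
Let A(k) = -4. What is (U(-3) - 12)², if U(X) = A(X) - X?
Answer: 169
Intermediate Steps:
U(X) = -4 - X
(U(-3) - 12)² = ((-4 - 1*(-3)) - 12)² = ((-4 + 3) - 12)² = (-1 - 12)² = (-13)² = 169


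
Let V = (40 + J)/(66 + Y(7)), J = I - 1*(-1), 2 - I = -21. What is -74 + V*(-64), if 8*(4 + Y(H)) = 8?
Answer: -8758/63 ≈ -139.02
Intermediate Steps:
I = 23 (I = 2 - 1*(-21) = 2 + 21 = 23)
Y(H) = -3 (Y(H) = -4 + (⅛)*8 = -4 + 1 = -3)
J = 24 (J = 23 - 1*(-1) = 23 + 1 = 24)
V = 64/63 (V = (40 + 24)/(66 - 3) = 64/63 ≈ 1.0159)
-74 + V*(-64) = -74 + (64/63)*(-64) = -74 - 4096/63 = -8758/63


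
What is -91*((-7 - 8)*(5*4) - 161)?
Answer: 41951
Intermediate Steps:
-91*((-7 - 8)*(5*4) - 161) = -91*(-15*20 - 161) = -91*(-300 - 161) = -91*(-461) = 41951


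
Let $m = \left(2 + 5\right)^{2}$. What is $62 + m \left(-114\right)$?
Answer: $-5524$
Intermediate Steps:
$m = 49$ ($m = 7^{2} = 49$)
$62 + m \left(-114\right) = 62 + 49 \left(-114\right) = 62 - 5586 = -5524$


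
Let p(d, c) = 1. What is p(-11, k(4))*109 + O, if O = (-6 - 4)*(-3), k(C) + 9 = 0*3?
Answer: 139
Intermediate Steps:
k(C) = -9 (k(C) = -9 + 0*3 = -9 + 0 = -9)
O = 30 (O = -10*(-3) = 30)
p(-11, k(4))*109 + O = 1*109 + 30 = 109 + 30 = 139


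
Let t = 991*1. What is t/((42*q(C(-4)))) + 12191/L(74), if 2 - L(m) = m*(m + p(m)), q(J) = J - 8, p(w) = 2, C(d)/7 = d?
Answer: -4000699/1416744 ≈ -2.8239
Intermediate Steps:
C(d) = 7*d
q(J) = -8 + J
t = 991
L(m) = 2 - m*(2 + m) (L(m) = 2 - m*(m + 2) = 2 - m*(2 + m))
t/((42*q(C(-4)))) + 12191/L(74) = 991/((42*(-8 + 7*(-4)))) + 12191/(2 - 1*74² - 2*74) = 991/((42*(-8 - 28))) + 12191/(2 - 1*5476 - 148) = 991/((42*(-36))) + 12191/(2 - 5476 - 148) = 991/(-1512) + 12191/(-5622) = 991*(-1/1512) + 12191*(-1/5622) = -991/1512 - 12191/5622 = -4000699/1416744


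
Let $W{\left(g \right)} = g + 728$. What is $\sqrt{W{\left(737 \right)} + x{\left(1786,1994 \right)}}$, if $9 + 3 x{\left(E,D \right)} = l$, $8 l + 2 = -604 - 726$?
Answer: $\frac{\sqrt{5626}}{2} \approx 37.503$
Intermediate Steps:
$l = - \frac{333}{2}$ ($l = - \frac{1}{4} + \frac{-604 - 726}{8} = - \frac{1}{4} + \frac{1}{8} \left(-1330\right) = - \frac{1}{4} - \frac{665}{4} = - \frac{333}{2} \approx -166.5$)
$x{\left(E,D \right)} = - \frac{117}{2}$ ($x{\left(E,D \right)} = -3 + \frac{1}{3} \left(- \frac{333}{2}\right) = -3 - \frac{111}{2} = - \frac{117}{2}$)
$W{\left(g \right)} = 728 + g$
$\sqrt{W{\left(737 \right)} + x{\left(1786,1994 \right)}} = \sqrt{\left(728 + 737\right) - \frac{117}{2}} = \sqrt{1465 - \frac{117}{2}} = \sqrt{\frac{2813}{2}} = \frac{\sqrt{5626}}{2}$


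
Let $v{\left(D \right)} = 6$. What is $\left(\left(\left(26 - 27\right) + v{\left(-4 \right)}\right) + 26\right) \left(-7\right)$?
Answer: $-217$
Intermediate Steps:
$\left(\left(\left(26 - 27\right) + v{\left(-4 \right)}\right) + 26\right) \left(-7\right) = \left(\left(\left(26 - 27\right) + 6\right) + 26\right) \left(-7\right) = \left(\left(-1 + 6\right) + 26\right) \left(-7\right) = \left(5 + 26\right) \left(-7\right) = 31 \left(-7\right) = -217$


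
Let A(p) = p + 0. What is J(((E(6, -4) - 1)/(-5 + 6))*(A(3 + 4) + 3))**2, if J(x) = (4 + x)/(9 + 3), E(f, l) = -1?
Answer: 16/9 ≈ 1.7778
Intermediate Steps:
A(p) = p
J(x) = 1/3 + x/12 (J(x) = (4 + x)/12 = (4 + x)*(1/12) = 1/3 + x/12)
J(((E(6, -4) - 1)/(-5 + 6))*(A(3 + 4) + 3))**2 = (1/3 + (((-1 - 1)/(-5 + 6))*((3 + 4) + 3))/12)**2 = (1/3 + ((-2/1)*(7 + 3))/12)**2 = (1/3 + (-2*1*10)/12)**2 = (1/3 + (-2*10)/12)**2 = (1/3 + (1/12)*(-20))**2 = (1/3 - 5/3)**2 = (-4/3)**2 = 16/9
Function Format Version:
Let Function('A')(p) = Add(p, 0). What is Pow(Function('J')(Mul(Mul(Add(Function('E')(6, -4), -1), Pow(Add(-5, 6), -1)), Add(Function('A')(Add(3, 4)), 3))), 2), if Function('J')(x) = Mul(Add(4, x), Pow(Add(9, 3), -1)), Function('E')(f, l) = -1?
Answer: Rational(16, 9) ≈ 1.7778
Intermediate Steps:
Function('A')(p) = p
Function('J')(x) = Add(Rational(1, 3), Mul(Rational(1, 12), x)) (Function('J')(x) = Mul(Add(4, x), Pow(12, -1)) = Mul(Add(4, x), Rational(1, 12)) = Add(Rational(1, 3), Mul(Rational(1, 12), x)))
Pow(Function('J')(Mul(Mul(Add(Function('E')(6, -4), -1), Pow(Add(-5, 6), -1)), Add(Function('A')(Add(3, 4)), 3))), 2) = Pow(Add(Rational(1, 3), Mul(Rational(1, 12), Mul(Mul(Add(-1, -1), Pow(Add(-5, 6), -1)), Add(Add(3, 4), 3)))), 2) = Pow(Add(Rational(1, 3), Mul(Rational(1, 12), Mul(Mul(-2, Pow(1, -1)), Add(7, 3)))), 2) = Pow(Add(Rational(1, 3), Mul(Rational(1, 12), Mul(Mul(-2, 1), 10))), 2) = Pow(Add(Rational(1, 3), Mul(Rational(1, 12), Mul(-2, 10))), 2) = Pow(Add(Rational(1, 3), Mul(Rational(1, 12), -20)), 2) = Pow(Add(Rational(1, 3), Rational(-5, 3)), 2) = Pow(Rational(-4, 3), 2) = Rational(16, 9)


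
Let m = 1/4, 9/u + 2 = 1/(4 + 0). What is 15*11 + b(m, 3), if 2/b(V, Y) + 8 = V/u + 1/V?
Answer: 95907/583 ≈ 164.51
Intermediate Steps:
u = -36/7 (u = 9/(-2 + 1/(4 + 0)) = 9/(-2 + 1/4) = 9/(-2 + ¼) = 9/(-7/4) = 9*(-4/7) = -36/7 ≈ -5.1429)
m = ¼ ≈ 0.25000
b(V, Y) = 2/(-8 + 1/V - 7*V/36) (b(V, Y) = 2/(-8 + (V/(-36/7) + 1/V)) = 2/(-8 + (V*(-7/36) + 1/V)) = 2/(-8 + (-7*V/36 + 1/V)) = 2/(-8 + (1/V - 7*V/36)) = 2/(-8 + 1/V - 7*V/36))
15*11 + b(m, 3) = 15*11 + 72*(¼)/(36 - 288*¼ - 7*(¼)²) = 165 + 72*(¼)/(36 - 72 - 7*1/16) = 165 + 72*(¼)/(36 - 72 - 7/16) = 165 + 72*(¼)/(-583/16) = 165 + 72*(¼)*(-16/583) = 165 - 288/583 = 95907/583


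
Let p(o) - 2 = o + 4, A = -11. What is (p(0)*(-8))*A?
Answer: 528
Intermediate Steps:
p(o) = 6 + o (p(o) = 2 + (o + 4) = 2 + (4 + o) = 6 + o)
(p(0)*(-8))*A = ((6 + 0)*(-8))*(-11) = (6*(-8))*(-11) = -48*(-11) = 528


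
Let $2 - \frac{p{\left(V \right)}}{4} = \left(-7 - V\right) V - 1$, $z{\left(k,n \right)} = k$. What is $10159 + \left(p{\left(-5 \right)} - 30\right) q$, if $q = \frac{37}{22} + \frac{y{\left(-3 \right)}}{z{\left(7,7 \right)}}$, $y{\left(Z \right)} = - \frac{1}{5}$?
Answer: $\frac{3874298}{385} \approx 10063.0$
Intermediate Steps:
$y{\left(Z \right)} = - \frac{1}{5}$ ($y{\left(Z \right)} = \left(-1\right) \frac{1}{5} = - \frac{1}{5}$)
$p{\left(V \right)} = 12 - 4 V \left(-7 - V\right)$ ($p{\left(V \right)} = 8 - 4 \left(\left(-7 - V\right) V - 1\right) = 8 - 4 \left(V \left(-7 - V\right) - 1\right) = 8 - 4 \left(-1 + V \left(-7 - V\right)\right) = 8 - \left(-4 + 4 V \left(-7 - V\right)\right) = 12 - 4 V \left(-7 - V\right)$)
$q = \frac{1273}{770}$ ($q = \frac{37}{22} - \frac{1}{5 \cdot 7} = 37 \cdot \frac{1}{22} - \frac{1}{35} = \frac{37}{22} - \frac{1}{35} = \frac{1273}{770} \approx 1.6532$)
$10159 + \left(p{\left(-5 \right)} - 30\right) q = 10159 + \left(\left(12 + 4 \left(-5\right)^{2} + 28 \left(-5\right)\right) - 30\right) \frac{1273}{770} = 10159 + \left(\left(12 + 4 \cdot 25 - 140\right) - 30\right) \frac{1273}{770} = 10159 + \left(\left(12 + 100 - 140\right) - 30\right) \frac{1273}{770} = 10159 + \left(-28 - 30\right) \frac{1273}{770} = 10159 - \frac{36917}{385} = \frac{3874298}{385}$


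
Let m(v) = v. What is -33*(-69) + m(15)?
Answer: 2292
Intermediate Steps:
-33*(-69) + m(15) = -33*(-69) + 15 = 2277 + 15 = 2292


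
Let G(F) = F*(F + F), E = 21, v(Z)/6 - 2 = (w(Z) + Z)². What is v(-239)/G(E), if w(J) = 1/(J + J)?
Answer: 13051920017/33587148 ≈ 388.60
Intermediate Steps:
w(J) = 1/(2*J)
v(Z) = 12 + 6*(Z + 1/(2*Z))² (v(Z) = 12 + 6*(1/(2*Z) + Z)² = 12 + 6*(Z + 1/(2*Z))²)
G(F) = 2*F² (G(F) = F*(2*F) = 2*F²)
v(-239)/G(E) = (18 + 6*(-239)² + (3/2)/(-239)²)/((2*21²)) = (18 + 6*57121 + (3/2)*(1/57121))/((2*441)) = (18 + 342726 + 3/114242)/882 = (39155760051/114242)*(1/882) = 13051920017/33587148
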